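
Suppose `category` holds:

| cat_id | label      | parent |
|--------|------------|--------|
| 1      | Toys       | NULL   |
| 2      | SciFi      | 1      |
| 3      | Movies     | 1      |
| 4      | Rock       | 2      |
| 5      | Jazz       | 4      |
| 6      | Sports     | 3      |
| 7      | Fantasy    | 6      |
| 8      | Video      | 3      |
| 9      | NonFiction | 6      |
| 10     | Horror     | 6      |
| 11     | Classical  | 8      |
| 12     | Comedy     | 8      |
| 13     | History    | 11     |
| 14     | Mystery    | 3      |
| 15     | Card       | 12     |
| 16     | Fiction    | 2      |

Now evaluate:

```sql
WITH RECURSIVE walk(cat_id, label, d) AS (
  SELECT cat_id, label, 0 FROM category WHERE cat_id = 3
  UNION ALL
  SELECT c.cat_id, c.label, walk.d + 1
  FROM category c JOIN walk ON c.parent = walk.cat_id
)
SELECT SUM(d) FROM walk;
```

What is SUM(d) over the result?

19

Base: cat_id=3 (Movies) at d 0.
Iteration 1: rows with parent in {3} -> Sports (id 6, d 1), Video (id 8, d 1), Mystery (id 14, d 1).
Iteration 2: rows with parent in {6,8,14} -> Fantasy (id 7, d 2), NonFiction (id 9, d 2), Horror (id 10, d 2), Classical (id 11, d 2), Comedy (id 12, d 2).
Iteration 3: rows with parent in {7,9,10,11,12} -> History (id 13, d 3), Card (id 15, d 3).
Iteration 4: no rows with parent in {13,15}; recursion stops.
SUM(d) = 0 + 1 + 1 + 1 + 2 + 2 + 2 + 2 + 2 + 3 + 3 = 19.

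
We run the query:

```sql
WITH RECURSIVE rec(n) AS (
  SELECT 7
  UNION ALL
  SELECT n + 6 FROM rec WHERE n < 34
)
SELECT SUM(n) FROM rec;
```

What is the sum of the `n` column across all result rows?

Base: n=7.
Iteration 1: 7 < 34 holds -> n = 7 + 6 = 13.
Iteration 2: 13 < 34 holds -> n = 13 + 6 = 19.
Iteration 3: 19 < 34 holds -> n = 19 + 6 = 25.
Iteration 4: 25 < 34 holds -> n = 25 + 6 = 31.
Iteration 5: 31 < 34 holds -> n = 31 + 6 = 37.
Iteration 6: 37 < 34 fails; recursion stops.
SUM(n) = 7 + 13 + 19 + 25 + 31 + 37 = 132.

132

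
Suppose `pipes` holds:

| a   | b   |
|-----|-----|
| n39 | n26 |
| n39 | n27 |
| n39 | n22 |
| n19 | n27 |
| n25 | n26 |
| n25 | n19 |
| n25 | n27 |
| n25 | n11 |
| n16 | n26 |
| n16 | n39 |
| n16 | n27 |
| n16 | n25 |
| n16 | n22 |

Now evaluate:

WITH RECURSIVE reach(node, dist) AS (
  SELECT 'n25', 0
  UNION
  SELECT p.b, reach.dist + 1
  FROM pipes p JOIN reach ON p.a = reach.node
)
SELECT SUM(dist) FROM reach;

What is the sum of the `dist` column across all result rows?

Base: (n25, dist=0).
Iteration 1: edges from {n25} -> (n11, dist=1), (n19, dist=1), (n26, dist=1), (n27, dist=1).
Iteration 2: edges from {n11,n19,n26,n27} -> (n27, dist=2).
Iteration 3: no outgoing edges from {n27}; recursion stops.
SUM(dist) = 0 + 1 + 1 + 1 + 1 + 2 = 6.

6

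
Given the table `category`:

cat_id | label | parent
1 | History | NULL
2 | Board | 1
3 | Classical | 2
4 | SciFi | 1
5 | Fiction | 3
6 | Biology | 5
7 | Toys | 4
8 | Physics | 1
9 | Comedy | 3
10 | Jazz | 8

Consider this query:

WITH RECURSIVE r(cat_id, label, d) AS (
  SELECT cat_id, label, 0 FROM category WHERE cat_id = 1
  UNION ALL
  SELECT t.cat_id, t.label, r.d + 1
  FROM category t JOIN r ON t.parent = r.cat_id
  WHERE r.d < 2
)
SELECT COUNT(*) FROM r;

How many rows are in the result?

7

Base: cat_id=1 (History) at d 0.
Iteration 1: rows with parent in {1} -> Board (id 2, d 1), SciFi (id 4, d 1), Physics (id 8, d 1).
Iteration 2: rows with parent in {2,4,8} -> Classical (id 3, d 2), Toys (id 7, d 2), Jazz (id 10, d 2).
Iteration 3: d < 2 fails for all current rows; recursion stops.
Total rows emitted: 7.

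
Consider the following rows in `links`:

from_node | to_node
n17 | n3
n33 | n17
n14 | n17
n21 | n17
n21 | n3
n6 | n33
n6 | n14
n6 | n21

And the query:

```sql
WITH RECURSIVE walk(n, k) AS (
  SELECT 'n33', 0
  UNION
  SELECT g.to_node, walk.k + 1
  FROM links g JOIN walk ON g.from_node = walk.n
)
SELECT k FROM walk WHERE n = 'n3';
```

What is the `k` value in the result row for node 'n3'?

Base: (n33, k=0).
Iteration 1: edges from {n33} -> (n17, k=1).
Iteration 2: edges from {n17} -> (n3, k=2).
Iteration 3: no outgoing edges from {n3}; recursion stops.

2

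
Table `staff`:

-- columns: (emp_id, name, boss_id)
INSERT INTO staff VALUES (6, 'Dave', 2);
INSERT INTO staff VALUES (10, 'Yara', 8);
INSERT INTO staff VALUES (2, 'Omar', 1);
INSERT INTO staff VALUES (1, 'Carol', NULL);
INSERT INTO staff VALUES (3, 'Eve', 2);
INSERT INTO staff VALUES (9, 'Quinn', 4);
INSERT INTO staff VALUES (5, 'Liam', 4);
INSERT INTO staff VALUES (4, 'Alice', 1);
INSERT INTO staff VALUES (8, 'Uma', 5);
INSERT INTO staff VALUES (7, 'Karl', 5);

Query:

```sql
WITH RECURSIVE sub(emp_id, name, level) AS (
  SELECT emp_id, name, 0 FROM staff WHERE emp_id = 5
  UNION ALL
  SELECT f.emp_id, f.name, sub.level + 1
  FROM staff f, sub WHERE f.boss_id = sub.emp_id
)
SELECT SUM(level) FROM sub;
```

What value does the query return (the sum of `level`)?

4

Base: emp_id=5 (Liam) at level 0.
Iteration 1: rows with boss_id in {5} -> Karl (id 7, level 1), Uma (id 8, level 1).
Iteration 2: rows with boss_id in {7,8} -> Yara (id 10, level 2).
Iteration 3: no rows with boss_id in {10}; recursion stops.
SUM(level) = 0 + 1 + 1 + 2 = 4.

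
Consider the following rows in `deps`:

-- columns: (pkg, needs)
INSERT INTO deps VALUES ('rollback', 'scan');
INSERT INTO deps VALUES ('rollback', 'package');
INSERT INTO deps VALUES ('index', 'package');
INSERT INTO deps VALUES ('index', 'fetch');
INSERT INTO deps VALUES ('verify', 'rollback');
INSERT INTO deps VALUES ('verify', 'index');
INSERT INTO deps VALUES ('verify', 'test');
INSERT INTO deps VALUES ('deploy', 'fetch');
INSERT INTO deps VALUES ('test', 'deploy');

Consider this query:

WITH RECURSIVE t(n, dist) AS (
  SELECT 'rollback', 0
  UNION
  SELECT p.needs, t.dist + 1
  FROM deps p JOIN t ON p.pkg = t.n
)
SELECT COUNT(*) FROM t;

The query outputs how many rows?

Base: (rollback, dist=0).
Iteration 1: edges from {rollback} -> (package, dist=1), (scan, dist=1).
Iteration 2: no outgoing edges from {package,scan}; recursion stops.
Total rows emitted: 3.

3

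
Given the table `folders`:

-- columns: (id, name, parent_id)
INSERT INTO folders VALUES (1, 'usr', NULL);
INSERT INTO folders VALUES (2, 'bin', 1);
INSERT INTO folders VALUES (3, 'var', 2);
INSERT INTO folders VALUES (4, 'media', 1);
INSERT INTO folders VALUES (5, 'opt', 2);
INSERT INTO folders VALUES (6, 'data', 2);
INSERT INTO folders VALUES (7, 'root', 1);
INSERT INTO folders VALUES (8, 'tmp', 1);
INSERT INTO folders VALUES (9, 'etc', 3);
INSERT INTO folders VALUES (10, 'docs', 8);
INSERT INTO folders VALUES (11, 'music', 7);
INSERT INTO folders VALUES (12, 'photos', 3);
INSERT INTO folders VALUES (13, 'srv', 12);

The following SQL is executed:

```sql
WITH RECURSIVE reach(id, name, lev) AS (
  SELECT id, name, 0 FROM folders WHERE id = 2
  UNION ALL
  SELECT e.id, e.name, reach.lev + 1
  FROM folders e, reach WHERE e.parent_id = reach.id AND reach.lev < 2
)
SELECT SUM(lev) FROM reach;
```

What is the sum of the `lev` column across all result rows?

Base: id=2 (bin) at lev 0.
Iteration 1: rows with parent_id in {2} -> var (id 3, lev 1), opt (id 5, lev 1), data (id 6, lev 1).
Iteration 2: rows with parent_id in {3,5,6} -> etc (id 9, lev 2), photos (id 12, lev 2).
Iteration 3: lev < 2 fails for all current rows; recursion stops.
SUM(lev) = 0 + 1 + 1 + 1 + 2 + 2 = 7.

7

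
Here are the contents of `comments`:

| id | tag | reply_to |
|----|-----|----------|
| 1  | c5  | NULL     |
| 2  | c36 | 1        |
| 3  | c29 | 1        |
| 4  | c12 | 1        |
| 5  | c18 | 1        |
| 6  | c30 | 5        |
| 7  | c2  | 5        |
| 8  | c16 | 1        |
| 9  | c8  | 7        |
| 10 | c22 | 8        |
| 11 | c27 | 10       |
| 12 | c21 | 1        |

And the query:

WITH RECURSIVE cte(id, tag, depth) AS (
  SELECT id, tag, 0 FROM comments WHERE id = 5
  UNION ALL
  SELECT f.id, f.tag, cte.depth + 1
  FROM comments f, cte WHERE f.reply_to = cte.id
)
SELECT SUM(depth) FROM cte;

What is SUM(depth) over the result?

4

Base: id=5 (c18) at depth 0.
Iteration 1: rows with reply_to in {5} -> c30 (id 6, depth 1), c2 (id 7, depth 1).
Iteration 2: rows with reply_to in {6,7} -> c8 (id 9, depth 2).
Iteration 3: no rows with reply_to in {9}; recursion stops.
SUM(depth) = 0 + 1 + 1 + 2 = 4.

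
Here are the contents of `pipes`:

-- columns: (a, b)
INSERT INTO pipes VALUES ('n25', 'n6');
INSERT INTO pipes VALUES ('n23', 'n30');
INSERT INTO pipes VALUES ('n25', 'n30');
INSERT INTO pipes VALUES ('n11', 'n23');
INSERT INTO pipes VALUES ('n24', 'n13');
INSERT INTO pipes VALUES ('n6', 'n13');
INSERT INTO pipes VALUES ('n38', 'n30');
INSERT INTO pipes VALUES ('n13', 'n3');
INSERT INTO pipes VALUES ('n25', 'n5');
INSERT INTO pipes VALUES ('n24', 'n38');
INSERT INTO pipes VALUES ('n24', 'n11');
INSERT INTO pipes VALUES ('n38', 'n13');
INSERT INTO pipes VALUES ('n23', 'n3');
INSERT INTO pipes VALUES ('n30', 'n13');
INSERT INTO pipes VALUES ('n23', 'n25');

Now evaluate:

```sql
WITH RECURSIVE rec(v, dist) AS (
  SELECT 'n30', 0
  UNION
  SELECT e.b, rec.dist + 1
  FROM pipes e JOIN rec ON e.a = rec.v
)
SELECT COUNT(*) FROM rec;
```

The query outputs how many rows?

3

Base: (n30, dist=0).
Iteration 1: edges from {n30} -> (n13, dist=1).
Iteration 2: edges from {n13} -> (n3, dist=2).
Iteration 3: no outgoing edges from {n3}; recursion stops.
Total rows emitted: 3.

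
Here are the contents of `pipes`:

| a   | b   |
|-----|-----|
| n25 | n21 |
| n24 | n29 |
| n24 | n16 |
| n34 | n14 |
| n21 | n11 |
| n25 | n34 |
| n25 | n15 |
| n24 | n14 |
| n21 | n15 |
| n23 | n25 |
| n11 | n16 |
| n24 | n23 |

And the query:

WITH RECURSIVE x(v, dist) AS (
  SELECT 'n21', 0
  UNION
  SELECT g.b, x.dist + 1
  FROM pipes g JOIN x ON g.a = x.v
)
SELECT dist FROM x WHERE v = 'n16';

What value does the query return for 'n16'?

Base: (n21, dist=0).
Iteration 1: edges from {n21} -> (n11, dist=1), (n15, dist=1).
Iteration 2: edges from {n11,n15} -> (n16, dist=2).
Iteration 3: no outgoing edges from {n16}; recursion stops.

2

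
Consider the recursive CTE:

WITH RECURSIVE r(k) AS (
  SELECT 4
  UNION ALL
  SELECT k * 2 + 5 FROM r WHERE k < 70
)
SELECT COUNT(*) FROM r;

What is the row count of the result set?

Base: k=4.
Iteration 1: 4 < 70 holds -> k = 4 * 2 + 5 = 13.
Iteration 2: 13 < 70 holds -> k = 13 * 2 + 5 = 31.
Iteration 3: 31 < 70 holds -> k = 31 * 2 + 5 = 67.
Iteration 4: 67 < 70 holds -> k = 67 * 2 + 5 = 139.
Iteration 5: 139 < 70 fails; recursion stops.
Total rows emitted: 5.

5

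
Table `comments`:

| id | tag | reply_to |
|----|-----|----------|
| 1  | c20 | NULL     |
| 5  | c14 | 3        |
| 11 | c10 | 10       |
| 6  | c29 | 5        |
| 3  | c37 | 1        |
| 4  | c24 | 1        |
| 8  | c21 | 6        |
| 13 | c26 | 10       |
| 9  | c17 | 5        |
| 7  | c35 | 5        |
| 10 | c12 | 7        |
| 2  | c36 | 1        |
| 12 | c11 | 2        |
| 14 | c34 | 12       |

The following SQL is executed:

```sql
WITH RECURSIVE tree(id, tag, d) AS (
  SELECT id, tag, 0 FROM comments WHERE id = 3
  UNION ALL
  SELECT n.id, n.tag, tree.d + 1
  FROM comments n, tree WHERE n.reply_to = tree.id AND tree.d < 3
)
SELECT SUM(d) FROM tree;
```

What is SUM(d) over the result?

Base: id=3 (c37) at d 0.
Iteration 1: rows with reply_to in {3} -> c14 (id 5, d 1).
Iteration 2: rows with reply_to in {5} -> c29 (id 6, d 2), c35 (id 7, d 2), c17 (id 9, d 2).
Iteration 3: rows with reply_to in {6,7,9} -> c21 (id 8, d 3), c12 (id 10, d 3).
Iteration 4: d < 3 fails for all current rows; recursion stops.
SUM(d) = 0 + 1 + 2 + 2 + 2 + 3 + 3 = 13.

13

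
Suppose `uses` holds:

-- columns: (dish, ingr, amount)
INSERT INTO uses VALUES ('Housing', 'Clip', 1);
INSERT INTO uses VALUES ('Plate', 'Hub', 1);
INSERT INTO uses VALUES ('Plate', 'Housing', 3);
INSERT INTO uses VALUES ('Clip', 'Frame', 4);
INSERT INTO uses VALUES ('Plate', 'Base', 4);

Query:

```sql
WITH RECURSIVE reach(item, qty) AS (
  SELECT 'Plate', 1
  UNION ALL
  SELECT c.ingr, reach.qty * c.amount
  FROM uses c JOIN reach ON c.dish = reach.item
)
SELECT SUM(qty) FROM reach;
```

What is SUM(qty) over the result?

Base: (Plate, qty=1).
Iteration 1: components of {Plate} -> Base = 1*4 = 4, Housing = 1*3 = 3, Hub = 1*1 = 1.
Iteration 2: components of {Base,Housing,Hub} -> Clip = 3*1 = 3.
Iteration 3: components of {Clip} -> Frame = 3*4 = 12.
Iteration 4: no further components; recursion stops.
SUM(qty) = 1 + 3 + 1 + 4 + 3 + 12 = 24.

24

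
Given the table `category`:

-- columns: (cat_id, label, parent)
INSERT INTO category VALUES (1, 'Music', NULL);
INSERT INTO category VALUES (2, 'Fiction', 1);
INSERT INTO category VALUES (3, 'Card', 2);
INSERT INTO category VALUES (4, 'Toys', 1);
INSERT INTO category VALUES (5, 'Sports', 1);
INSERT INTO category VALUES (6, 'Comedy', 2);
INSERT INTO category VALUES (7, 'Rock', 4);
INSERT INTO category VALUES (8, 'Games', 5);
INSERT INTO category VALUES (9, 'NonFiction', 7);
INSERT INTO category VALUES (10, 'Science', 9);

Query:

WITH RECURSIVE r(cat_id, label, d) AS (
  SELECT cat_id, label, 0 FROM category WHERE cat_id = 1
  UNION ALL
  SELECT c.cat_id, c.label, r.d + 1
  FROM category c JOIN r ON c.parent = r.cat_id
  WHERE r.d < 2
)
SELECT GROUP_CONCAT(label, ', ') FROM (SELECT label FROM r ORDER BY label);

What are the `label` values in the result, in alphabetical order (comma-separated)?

Card, Comedy, Fiction, Games, Music, Rock, Sports, Toys

Base: cat_id=1 (Music) at d 0.
Iteration 1: rows with parent in {1} -> Fiction (id 2, d 1), Toys (id 4, d 1), Sports (id 5, d 1).
Iteration 2: rows with parent in {2,4,5} -> Card (id 3, d 2), Comedy (id 6, d 2), Rock (id 7, d 2), Games (id 8, d 2).
Iteration 3: d < 2 fails for all current rows; recursion stops.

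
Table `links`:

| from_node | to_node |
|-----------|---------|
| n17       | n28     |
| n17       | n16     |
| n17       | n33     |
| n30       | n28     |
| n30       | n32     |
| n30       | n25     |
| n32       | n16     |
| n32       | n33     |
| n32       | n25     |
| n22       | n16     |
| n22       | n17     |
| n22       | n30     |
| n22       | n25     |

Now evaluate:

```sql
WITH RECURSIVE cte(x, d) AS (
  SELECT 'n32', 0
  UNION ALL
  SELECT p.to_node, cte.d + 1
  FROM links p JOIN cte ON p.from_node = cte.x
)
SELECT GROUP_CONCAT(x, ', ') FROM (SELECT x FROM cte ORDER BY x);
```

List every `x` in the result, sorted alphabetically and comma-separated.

n16, n25, n32, n33

Base: (n32, d=0).
Iteration 1: edges from {n32} -> (n16, d=1), (n25, d=1), (n33, d=1).
Iteration 2: no outgoing edges from {n16,n25,n33}; recursion stops.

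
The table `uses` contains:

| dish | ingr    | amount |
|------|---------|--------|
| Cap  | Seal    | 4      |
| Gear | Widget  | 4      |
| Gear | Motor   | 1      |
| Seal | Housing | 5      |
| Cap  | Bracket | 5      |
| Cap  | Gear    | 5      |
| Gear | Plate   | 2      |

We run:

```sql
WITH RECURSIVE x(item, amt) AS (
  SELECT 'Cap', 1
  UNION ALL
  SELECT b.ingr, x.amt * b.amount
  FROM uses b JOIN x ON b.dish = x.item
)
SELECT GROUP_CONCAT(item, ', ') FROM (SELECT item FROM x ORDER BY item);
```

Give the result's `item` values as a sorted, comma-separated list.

Base: (Cap, amt=1).
Iteration 1: components of {Cap} -> Bracket = 1*5 = 5, Gear = 1*5 = 5, Seal = 1*4 = 4.
Iteration 2: components of {Bracket,Gear,Seal} -> Housing = 4*5 = 20, Motor = 5*1 = 5, Plate = 5*2 = 10, Widget = 5*4 = 20.
Iteration 3: no further components; recursion stops.

Bracket, Cap, Gear, Housing, Motor, Plate, Seal, Widget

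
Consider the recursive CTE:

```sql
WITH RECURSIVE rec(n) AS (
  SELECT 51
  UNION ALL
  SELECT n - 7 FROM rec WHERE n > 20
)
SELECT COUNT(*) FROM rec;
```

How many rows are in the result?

Base: n=51.
Iteration 1: 51 > 20 holds -> n = 51 - 7 = 44.
Iteration 2: 44 > 20 holds -> n = 44 - 7 = 37.
Iteration 3: 37 > 20 holds -> n = 37 - 7 = 30.
Iteration 4: 30 > 20 holds -> n = 30 - 7 = 23.
Iteration 5: 23 > 20 holds -> n = 23 - 7 = 16.
Iteration 6: 16 > 20 fails; recursion stops.
Total rows emitted: 6.

6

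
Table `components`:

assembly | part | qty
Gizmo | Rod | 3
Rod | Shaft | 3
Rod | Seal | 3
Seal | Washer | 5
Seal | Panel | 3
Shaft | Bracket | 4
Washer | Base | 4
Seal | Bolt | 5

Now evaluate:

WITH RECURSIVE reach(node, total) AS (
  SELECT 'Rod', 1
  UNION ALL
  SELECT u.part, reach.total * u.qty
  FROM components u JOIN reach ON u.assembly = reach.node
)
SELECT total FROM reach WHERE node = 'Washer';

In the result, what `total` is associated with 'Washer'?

15

Base: (Rod, total=1).
Iteration 1: components of {Rod} -> Seal = 1*3 = 3, Shaft = 1*3 = 3.
Iteration 2: components of {Seal,Shaft} -> Bolt = 3*5 = 15, Bracket = 3*4 = 12, Panel = 3*3 = 9, Washer = 3*5 = 15.
Iteration 3: components of {Bolt,Bracket,Panel,Washer} -> Base = 15*4 = 60.
Iteration 4: no further components; recursion stops.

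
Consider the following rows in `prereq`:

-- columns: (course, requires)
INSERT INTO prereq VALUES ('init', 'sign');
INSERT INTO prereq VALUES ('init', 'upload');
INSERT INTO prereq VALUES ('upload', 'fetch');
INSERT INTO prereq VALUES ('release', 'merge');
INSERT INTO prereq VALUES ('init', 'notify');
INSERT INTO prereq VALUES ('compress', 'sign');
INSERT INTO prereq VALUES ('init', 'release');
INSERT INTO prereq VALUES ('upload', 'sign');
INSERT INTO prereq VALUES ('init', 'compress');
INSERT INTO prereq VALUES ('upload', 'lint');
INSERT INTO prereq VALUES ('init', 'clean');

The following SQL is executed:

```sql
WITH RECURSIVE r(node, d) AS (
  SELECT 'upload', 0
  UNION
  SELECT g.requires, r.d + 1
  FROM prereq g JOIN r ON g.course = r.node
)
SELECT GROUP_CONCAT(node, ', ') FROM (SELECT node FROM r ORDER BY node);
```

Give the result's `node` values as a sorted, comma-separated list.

fetch, lint, sign, upload

Base: (upload, d=0).
Iteration 1: edges from {upload} -> (fetch, d=1), (lint, d=1), (sign, d=1).
Iteration 2: no outgoing edges from {fetch,lint,sign}; recursion stops.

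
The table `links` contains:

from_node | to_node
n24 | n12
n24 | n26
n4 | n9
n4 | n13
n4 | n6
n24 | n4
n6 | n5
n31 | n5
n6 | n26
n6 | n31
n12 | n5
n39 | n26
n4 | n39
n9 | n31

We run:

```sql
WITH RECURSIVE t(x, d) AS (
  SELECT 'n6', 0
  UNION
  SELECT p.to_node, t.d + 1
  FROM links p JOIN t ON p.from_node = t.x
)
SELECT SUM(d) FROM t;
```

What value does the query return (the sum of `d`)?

Base: (n6, d=0).
Iteration 1: edges from {n6} -> (n26, d=1), (n31, d=1), (n5, d=1).
Iteration 2: edges from {n26,n31,n5} -> (n5, d=2).
Iteration 3: no outgoing edges from {n5}; recursion stops.
SUM(d) = 0 + 1 + 1 + 1 + 2 = 5.

5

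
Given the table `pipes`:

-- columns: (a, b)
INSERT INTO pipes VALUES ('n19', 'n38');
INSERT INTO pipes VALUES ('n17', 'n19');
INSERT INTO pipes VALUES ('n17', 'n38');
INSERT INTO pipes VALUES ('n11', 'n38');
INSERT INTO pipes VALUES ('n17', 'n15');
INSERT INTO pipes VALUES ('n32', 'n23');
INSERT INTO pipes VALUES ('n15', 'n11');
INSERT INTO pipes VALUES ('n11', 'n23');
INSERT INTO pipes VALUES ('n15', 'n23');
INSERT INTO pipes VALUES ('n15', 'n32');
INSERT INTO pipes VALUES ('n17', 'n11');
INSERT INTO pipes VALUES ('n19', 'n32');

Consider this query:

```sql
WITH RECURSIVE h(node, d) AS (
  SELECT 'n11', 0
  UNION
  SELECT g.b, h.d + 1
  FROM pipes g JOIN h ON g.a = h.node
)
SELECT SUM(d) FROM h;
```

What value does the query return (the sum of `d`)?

2

Base: (n11, d=0).
Iteration 1: edges from {n11} -> (n23, d=1), (n38, d=1).
Iteration 2: no outgoing edges from {n23,n38}; recursion stops.
SUM(d) = 0 + 1 + 1 = 2.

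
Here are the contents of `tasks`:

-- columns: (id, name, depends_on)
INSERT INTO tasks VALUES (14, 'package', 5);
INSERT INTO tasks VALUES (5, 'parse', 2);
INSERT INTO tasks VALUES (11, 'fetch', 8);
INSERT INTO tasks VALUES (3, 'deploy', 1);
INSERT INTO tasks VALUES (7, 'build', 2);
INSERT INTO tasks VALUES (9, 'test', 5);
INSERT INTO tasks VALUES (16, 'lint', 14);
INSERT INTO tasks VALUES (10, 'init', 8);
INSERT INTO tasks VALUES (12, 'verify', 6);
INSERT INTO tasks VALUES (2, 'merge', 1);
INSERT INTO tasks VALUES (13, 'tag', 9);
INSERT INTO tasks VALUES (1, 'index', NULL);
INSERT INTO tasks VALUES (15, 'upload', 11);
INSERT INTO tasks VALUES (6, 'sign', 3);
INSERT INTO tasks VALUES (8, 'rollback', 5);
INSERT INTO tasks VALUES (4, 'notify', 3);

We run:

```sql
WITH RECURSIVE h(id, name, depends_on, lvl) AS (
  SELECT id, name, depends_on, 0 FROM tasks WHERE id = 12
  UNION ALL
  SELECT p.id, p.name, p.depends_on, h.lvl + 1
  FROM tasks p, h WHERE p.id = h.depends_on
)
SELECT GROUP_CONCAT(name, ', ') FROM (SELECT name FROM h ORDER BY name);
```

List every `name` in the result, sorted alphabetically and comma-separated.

Base: id=12 (verify), depends_on=6, lvl 0.
Iteration 1: join on id=6 -> sign (id 6, depends_on=3, lvl 1).
Iteration 2: join on id=3 -> deploy (id 3, depends_on=1, lvl 2).
Iteration 3: join on id=1 -> index (id 1, depends_on=NULL, lvl 3).
Iteration 4: depends_on is NULL; no match; recursion stops.

deploy, index, sign, verify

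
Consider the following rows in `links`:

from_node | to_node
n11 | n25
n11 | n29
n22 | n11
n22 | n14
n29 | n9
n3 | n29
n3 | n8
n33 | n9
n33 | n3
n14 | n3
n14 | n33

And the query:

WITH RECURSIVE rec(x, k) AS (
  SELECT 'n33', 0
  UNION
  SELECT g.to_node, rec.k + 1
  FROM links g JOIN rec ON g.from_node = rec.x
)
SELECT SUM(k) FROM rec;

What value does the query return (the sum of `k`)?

Base: (n33, k=0).
Iteration 1: edges from {n33} -> (n3, k=1), (n9, k=1).
Iteration 2: edges from {n3,n9} -> (n29, k=2), (n8, k=2).
Iteration 3: edges from {n29,n8} -> (n9, k=3).
Iteration 4: no outgoing edges from {n9}; recursion stops.
SUM(k) = 0 + 1 + 1 + 2 + 2 + 3 = 9.

9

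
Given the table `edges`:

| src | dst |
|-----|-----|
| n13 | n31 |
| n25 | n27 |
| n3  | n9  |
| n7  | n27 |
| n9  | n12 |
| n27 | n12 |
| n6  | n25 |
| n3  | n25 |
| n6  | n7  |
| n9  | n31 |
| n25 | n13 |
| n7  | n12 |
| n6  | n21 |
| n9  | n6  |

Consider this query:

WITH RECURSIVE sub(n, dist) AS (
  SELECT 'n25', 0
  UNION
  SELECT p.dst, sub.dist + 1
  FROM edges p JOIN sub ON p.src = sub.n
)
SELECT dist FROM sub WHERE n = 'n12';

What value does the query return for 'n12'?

Base: (n25, dist=0).
Iteration 1: edges from {n25} -> (n13, dist=1), (n27, dist=1).
Iteration 2: edges from {n13,n27} -> (n12, dist=2), (n31, dist=2).
Iteration 3: no outgoing edges from {n12,n31}; recursion stops.

2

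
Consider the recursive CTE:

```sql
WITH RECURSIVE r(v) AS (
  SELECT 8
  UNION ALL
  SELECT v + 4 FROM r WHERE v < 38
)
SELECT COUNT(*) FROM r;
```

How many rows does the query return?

Base: v=8.
Iteration 1: 8 < 38 holds -> v = 8 + 4 = 12.
Iteration 2: 12 < 38 holds -> v = 12 + 4 = 16.
Iteration 3: 16 < 38 holds -> v = 16 + 4 = 20.
Iteration 4: 20 < 38 holds -> v = 20 + 4 = 24.
Iteration 5: 24 < 38 holds -> v = 24 + 4 = 28.
Iteration 6: 28 < 38 holds -> v = 28 + 4 = 32.
Iteration 7: 32 < 38 holds -> v = 32 + 4 = 36.
Iteration 8: 36 < 38 holds -> v = 36 + 4 = 40.
Iteration 9: 40 < 38 fails; recursion stops.
Total rows emitted: 9.

9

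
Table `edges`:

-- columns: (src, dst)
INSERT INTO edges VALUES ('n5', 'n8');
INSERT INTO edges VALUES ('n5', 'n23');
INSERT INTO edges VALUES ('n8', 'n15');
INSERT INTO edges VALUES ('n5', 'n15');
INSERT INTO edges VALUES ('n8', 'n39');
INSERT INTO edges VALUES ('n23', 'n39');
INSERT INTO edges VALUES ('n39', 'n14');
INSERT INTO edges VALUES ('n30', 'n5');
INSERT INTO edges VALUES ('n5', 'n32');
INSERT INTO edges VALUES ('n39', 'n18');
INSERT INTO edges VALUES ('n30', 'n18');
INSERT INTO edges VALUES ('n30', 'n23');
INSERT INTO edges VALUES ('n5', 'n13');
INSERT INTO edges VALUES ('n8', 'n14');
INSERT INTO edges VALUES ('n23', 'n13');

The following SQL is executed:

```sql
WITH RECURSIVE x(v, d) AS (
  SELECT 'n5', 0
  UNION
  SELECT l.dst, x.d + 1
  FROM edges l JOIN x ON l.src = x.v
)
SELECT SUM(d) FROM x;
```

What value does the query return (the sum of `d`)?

19

Base: (n5, d=0).
Iteration 1: edges from {n5} -> (n13, d=1), (n15, d=1), (n23, d=1), (n32, d=1), (n8, d=1).
Iteration 2: edges from {n13,n15,n23,n32,n8} -> (n13, d=2), (n14, d=2), (n15, d=2), (n39, d=2). [UNION drops 1 duplicate row(s)]
Iteration 3: edges from {n13,n14,n15,n39} -> (n14, d=3), (n18, d=3).
Iteration 4: no outgoing edges from {n14,n18}; recursion stops.
SUM(d) = 0 + 1 + 1 + 1 + 1 + 1 + 2 + 2 + 2 + 2 + 3 + 3 = 19.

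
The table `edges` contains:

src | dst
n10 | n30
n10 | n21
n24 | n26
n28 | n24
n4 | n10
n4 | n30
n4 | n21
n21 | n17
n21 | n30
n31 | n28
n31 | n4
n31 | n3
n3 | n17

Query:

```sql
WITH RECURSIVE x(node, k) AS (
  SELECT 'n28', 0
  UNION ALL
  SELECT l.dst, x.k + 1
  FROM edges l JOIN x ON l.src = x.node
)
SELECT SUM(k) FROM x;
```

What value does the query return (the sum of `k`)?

Base: (n28, k=0).
Iteration 1: edges from {n28} -> (n24, k=1).
Iteration 2: edges from {n24} -> (n26, k=2).
Iteration 3: no outgoing edges from {n26}; recursion stops.
SUM(k) = 0 + 1 + 2 = 3.

3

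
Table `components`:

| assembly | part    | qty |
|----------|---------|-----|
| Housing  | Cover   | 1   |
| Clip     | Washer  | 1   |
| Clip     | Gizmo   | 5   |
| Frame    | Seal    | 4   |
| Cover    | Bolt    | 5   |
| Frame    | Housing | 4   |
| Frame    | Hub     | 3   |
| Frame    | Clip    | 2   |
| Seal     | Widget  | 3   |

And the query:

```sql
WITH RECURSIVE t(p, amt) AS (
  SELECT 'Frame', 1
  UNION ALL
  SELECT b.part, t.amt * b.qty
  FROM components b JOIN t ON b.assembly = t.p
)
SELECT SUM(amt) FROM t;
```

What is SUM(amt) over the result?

Base: (Frame, amt=1).
Iteration 1: components of {Frame} -> Clip = 1*2 = 2, Housing = 1*4 = 4, Hub = 1*3 = 3, Seal = 1*4 = 4.
Iteration 2: components of {Clip,Housing,Hub,Seal} -> Cover = 4*1 = 4, Gizmo = 2*5 = 10, Washer = 2*1 = 2, Widget = 4*3 = 12.
Iteration 3: components of {Cover,Gizmo,Washer,Widget} -> Bolt = 4*5 = 20.
Iteration 4: no further components; recursion stops.
SUM(amt) = 1 + 4 + 2 + 4 + 3 + 4 + 2 + 10 + 12 + 20 = 62.

62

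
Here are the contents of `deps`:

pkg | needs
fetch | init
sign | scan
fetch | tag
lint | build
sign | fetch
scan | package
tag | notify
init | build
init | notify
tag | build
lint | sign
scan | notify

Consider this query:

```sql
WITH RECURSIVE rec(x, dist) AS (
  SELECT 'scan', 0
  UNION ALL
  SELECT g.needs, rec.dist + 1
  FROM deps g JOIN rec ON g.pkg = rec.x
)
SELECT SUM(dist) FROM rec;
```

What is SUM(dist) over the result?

2

Base: (scan, dist=0).
Iteration 1: edges from {scan} -> (notify, dist=1), (package, dist=1).
Iteration 2: no outgoing edges from {notify,package}; recursion stops.
SUM(dist) = 0 + 1 + 1 = 2.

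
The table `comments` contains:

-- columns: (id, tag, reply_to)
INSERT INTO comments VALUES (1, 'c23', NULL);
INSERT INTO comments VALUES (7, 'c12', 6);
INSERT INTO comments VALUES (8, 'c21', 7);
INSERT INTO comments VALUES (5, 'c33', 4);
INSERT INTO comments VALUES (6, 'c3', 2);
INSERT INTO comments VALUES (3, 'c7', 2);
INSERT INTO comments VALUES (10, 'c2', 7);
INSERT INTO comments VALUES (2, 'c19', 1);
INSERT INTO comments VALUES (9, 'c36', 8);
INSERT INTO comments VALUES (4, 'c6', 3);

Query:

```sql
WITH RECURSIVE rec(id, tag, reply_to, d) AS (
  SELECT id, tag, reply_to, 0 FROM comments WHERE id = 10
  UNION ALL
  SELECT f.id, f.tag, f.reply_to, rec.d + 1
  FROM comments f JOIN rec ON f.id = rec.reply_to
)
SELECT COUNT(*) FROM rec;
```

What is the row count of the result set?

5

Base: id=10 (c2), reply_to=7, d 0.
Iteration 1: join on id=7 -> c12 (id 7, reply_to=6, d 1).
Iteration 2: join on id=6 -> c3 (id 6, reply_to=2, d 2).
Iteration 3: join on id=2 -> c19 (id 2, reply_to=1, d 3).
Iteration 4: join on id=1 -> c23 (id 1, reply_to=NULL, d 4).
Iteration 5: reply_to is NULL; no match; recursion stops.
Total rows emitted: 5.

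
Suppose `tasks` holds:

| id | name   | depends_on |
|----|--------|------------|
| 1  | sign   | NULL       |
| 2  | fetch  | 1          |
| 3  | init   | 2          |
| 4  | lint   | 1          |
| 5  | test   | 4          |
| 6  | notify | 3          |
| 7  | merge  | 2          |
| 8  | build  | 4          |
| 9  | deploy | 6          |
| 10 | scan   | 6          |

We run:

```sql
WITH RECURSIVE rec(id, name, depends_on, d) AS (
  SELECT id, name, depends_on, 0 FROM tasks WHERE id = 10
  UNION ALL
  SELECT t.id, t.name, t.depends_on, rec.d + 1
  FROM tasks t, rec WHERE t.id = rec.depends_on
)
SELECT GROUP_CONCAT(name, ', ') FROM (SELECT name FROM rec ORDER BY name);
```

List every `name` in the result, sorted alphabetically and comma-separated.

Base: id=10 (scan), depends_on=6, d 0.
Iteration 1: join on id=6 -> notify (id 6, depends_on=3, d 1).
Iteration 2: join on id=3 -> init (id 3, depends_on=2, d 2).
Iteration 3: join on id=2 -> fetch (id 2, depends_on=1, d 3).
Iteration 4: join on id=1 -> sign (id 1, depends_on=NULL, d 4).
Iteration 5: depends_on is NULL; no match; recursion stops.

fetch, init, notify, scan, sign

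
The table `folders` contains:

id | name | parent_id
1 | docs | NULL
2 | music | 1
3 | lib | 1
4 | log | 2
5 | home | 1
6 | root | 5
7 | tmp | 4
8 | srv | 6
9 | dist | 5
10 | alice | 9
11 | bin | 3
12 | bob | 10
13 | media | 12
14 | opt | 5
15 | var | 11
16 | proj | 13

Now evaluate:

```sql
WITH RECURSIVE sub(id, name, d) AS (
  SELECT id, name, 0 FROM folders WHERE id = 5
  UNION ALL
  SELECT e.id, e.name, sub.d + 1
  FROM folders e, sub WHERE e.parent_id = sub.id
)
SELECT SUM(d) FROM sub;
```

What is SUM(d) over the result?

19

Base: id=5 (home) at d 0.
Iteration 1: rows with parent_id in {5} -> root (id 6, d 1), dist (id 9, d 1), opt (id 14, d 1).
Iteration 2: rows with parent_id in {6,9,14} -> srv (id 8, d 2), alice (id 10, d 2).
Iteration 3: rows with parent_id in {8,10} -> bob (id 12, d 3).
Iteration 4: rows with parent_id in {12} -> media (id 13, d 4).
Iteration 5: rows with parent_id in {13} -> proj (id 16, d 5).
Iteration 6: no rows with parent_id in {16}; recursion stops.
SUM(d) = 0 + 1 + 1 + 1 + 2 + 2 + 3 + 4 + 5 = 19.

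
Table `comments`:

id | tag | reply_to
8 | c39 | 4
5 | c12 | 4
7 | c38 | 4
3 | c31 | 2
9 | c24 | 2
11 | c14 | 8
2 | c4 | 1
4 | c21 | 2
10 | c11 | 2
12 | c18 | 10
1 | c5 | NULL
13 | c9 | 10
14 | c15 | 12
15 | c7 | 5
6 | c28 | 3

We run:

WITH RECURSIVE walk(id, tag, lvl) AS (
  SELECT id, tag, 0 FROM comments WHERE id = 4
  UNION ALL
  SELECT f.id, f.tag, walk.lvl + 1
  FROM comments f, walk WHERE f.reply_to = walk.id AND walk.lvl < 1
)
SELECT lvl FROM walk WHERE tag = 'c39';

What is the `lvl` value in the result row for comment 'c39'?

1

Base: id=4 (c21) at lvl 0.
Iteration 1: rows with reply_to in {4} -> c12 (id 5, lvl 1), c38 (id 7, lvl 1), c39 (id 8, lvl 1).
Iteration 2: lvl < 1 fails for all current rows; recursion stops.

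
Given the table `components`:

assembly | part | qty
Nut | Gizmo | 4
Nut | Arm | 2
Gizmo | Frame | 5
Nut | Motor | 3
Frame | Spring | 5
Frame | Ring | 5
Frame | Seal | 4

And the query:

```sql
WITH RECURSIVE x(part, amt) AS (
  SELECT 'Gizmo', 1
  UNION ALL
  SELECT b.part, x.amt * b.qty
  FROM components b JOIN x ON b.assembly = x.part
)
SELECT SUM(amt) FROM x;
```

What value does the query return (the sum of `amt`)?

Base: (Gizmo, amt=1).
Iteration 1: components of {Gizmo} -> Frame = 1*5 = 5.
Iteration 2: components of {Frame} -> Ring = 5*5 = 25, Seal = 5*4 = 20, Spring = 5*5 = 25.
Iteration 3: no further components; recursion stops.
SUM(amt) = 1 + 5 + 25 + 25 + 20 = 76.

76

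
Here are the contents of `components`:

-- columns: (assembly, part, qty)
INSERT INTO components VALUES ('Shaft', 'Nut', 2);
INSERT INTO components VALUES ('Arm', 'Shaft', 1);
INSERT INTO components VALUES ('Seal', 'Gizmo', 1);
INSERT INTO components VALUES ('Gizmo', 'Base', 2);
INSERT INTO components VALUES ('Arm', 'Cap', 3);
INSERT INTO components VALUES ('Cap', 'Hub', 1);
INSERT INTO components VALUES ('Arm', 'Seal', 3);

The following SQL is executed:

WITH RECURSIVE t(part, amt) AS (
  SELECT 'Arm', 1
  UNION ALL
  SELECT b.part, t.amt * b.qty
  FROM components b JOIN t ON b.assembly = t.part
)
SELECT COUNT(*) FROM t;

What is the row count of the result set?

8

Base: (Arm, amt=1).
Iteration 1: components of {Arm} -> Cap = 1*3 = 3, Seal = 1*3 = 3, Shaft = 1*1 = 1.
Iteration 2: components of {Cap,Seal,Shaft} -> Gizmo = 3*1 = 3, Hub = 3*1 = 3, Nut = 1*2 = 2.
Iteration 3: components of {Gizmo,Hub,Nut} -> Base = 3*2 = 6.
Iteration 4: no further components; recursion stops.
Total rows emitted: 8.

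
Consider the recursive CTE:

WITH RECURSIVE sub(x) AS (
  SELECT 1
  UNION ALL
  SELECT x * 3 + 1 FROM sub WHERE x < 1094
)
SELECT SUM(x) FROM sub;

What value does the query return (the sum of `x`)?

4916

Base: x=1.
Iteration 1: 1 < 1094 holds -> x = 1 * 3 + 1 = 4.
Iteration 2: 4 < 1094 holds -> x = 4 * 3 + 1 = 13.
Iteration 3: 13 < 1094 holds -> x = 13 * 3 + 1 = 40.
Iteration 4: 40 < 1094 holds -> x = 40 * 3 + 1 = 121.
Iteration 5: 121 < 1094 holds -> x = 121 * 3 + 1 = 364.
Iteration 6: 364 < 1094 holds -> x = 364 * 3 + 1 = 1093.
Iteration 7: 1093 < 1094 holds -> x = 1093 * 3 + 1 = 3280.
Iteration 8: 3280 < 1094 fails; recursion stops.
SUM(x) = 1 + 4 + 13 + 40 + 121 + 364 + 1093 + 3280 = 4916.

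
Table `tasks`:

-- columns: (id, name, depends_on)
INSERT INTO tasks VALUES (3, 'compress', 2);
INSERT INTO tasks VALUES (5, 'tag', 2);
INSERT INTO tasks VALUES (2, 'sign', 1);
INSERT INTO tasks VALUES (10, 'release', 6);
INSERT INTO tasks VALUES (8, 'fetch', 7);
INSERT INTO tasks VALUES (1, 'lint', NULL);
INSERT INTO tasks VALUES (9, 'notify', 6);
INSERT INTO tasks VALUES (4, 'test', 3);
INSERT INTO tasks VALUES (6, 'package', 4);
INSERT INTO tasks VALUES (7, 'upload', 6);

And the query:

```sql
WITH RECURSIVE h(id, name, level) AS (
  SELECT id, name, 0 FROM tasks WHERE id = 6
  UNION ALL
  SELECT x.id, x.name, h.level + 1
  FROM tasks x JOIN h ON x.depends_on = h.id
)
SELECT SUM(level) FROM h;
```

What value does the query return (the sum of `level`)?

5

Base: id=6 (package) at level 0.
Iteration 1: rows with depends_on in {6} -> upload (id 7, level 1), notify (id 9, level 1), release (id 10, level 1).
Iteration 2: rows with depends_on in {7,9,10} -> fetch (id 8, level 2).
Iteration 3: no rows with depends_on in {8}; recursion stops.
SUM(level) = 0 + 1 + 1 + 1 + 2 = 5.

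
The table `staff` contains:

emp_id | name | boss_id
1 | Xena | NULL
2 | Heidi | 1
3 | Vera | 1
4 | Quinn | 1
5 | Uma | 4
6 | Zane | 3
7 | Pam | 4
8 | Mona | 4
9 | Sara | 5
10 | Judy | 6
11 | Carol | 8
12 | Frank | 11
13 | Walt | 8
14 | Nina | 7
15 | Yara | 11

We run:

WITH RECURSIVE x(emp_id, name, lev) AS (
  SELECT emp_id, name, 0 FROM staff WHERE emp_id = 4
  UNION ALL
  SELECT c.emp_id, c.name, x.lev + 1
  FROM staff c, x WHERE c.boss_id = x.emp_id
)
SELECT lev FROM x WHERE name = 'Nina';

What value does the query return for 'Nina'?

2

Base: emp_id=4 (Quinn) at lev 0.
Iteration 1: rows with boss_id in {4} -> Uma (id 5, lev 1), Pam (id 7, lev 1), Mona (id 8, lev 1).
Iteration 2: rows with boss_id in {5,7,8} -> Sara (id 9, lev 2), Carol (id 11, lev 2), Walt (id 13, lev 2), Nina (id 14, lev 2).
Iteration 3: rows with boss_id in {9,11,13,14} -> Frank (id 12, lev 3), Yara (id 15, lev 3).
Iteration 4: no rows with boss_id in {12,15}; recursion stops.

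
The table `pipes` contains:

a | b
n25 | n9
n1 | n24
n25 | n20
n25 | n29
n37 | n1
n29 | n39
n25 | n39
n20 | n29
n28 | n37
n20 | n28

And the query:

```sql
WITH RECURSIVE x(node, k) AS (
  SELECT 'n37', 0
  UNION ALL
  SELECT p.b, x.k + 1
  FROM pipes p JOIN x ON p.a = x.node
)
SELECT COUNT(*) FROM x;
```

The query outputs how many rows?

Base: (n37, k=0).
Iteration 1: edges from {n37} -> (n1, k=1).
Iteration 2: edges from {n1} -> (n24, k=2).
Iteration 3: no outgoing edges from {n24}; recursion stops.
Total rows emitted: 3.

3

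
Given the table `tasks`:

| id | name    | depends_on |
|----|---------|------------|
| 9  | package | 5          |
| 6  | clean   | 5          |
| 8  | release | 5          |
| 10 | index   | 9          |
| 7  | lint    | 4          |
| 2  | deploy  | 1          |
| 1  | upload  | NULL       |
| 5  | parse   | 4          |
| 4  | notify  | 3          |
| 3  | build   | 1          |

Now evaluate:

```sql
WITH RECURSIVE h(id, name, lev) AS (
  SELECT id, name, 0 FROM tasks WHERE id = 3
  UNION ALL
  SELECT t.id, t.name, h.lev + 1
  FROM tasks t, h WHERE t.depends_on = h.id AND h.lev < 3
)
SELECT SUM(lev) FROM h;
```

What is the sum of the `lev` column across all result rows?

Base: id=3 (build) at lev 0.
Iteration 1: rows with depends_on in {3} -> notify (id 4, lev 1).
Iteration 2: rows with depends_on in {4} -> parse (id 5, lev 2), lint (id 7, lev 2).
Iteration 3: rows with depends_on in {5,7} -> clean (id 6, lev 3), release (id 8, lev 3), package (id 9, lev 3).
Iteration 4: lev < 3 fails for all current rows; recursion stops.
SUM(lev) = 0 + 1 + 2 + 2 + 3 + 3 + 3 = 14.

14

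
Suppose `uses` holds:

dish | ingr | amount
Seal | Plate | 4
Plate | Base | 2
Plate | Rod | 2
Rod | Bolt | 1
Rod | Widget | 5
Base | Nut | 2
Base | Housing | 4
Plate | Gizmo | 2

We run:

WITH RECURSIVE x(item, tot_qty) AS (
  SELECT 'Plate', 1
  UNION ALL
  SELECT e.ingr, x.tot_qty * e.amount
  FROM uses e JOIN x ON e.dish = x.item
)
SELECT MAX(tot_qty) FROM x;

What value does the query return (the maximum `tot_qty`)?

10

Base: (Plate, tot_qty=1).
Iteration 1: components of {Plate} -> Base = 1*2 = 2, Gizmo = 1*2 = 2, Rod = 1*2 = 2.
Iteration 2: components of {Base,Gizmo,Rod} -> Bolt = 2*1 = 2, Housing = 2*4 = 8, Nut = 2*2 = 4, Widget = 2*5 = 10.
Iteration 3: no further components; recursion stops.
tot_qty values: 1, 2, 2, 2, 4, 8, 2, 10; the maximum is 10.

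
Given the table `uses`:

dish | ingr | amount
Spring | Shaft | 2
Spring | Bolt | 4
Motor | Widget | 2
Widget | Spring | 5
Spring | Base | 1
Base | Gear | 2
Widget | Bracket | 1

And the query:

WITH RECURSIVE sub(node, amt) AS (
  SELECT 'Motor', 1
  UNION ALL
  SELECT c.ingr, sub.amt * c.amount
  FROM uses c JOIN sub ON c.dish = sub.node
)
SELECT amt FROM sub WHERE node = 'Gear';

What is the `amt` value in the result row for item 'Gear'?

20

Base: (Motor, amt=1).
Iteration 1: components of {Motor} -> Widget = 1*2 = 2.
Iteration 2: components of {Widget} -> Bracket = 2*1 = 2, Spring = 2*5 = 10.
Iteration 3: components of {Bracket,Spring} -> Base = 10*1 = 10, Bolt = 10*4 = 40, Shaft = 10*2 = 20.
Iteration 4: components of {Base,Bolt,Shaft} -> Gear = 10*2 = 20.
Iteration 5: no further components; recursion stops.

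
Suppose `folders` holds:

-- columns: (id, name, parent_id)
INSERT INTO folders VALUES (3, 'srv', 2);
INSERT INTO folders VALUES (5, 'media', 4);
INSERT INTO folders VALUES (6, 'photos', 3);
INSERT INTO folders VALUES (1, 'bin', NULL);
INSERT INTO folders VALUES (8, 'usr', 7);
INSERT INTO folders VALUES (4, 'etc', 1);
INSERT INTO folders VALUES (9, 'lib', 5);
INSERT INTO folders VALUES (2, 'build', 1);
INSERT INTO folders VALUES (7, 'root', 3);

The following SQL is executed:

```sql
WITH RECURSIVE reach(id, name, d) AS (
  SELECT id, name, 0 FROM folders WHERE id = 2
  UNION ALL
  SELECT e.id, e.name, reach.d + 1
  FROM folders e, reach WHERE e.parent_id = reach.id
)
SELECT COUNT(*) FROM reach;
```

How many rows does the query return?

5

Base: id=2 (build) at d 0.
Iteration 1: rows with parent_id in {2} -> srv (id 3, d 1).
Iteration 2: rows with parent_id in {3} -> photos (id 6, d 2), root (id 7, d 2).
Iteration 3: rows with parent_id in {6,7} -> usr (id 8, d 3).
Iteration 4: no rows with parent_id in {8}; recursion stops.
Total rows emitted: 5.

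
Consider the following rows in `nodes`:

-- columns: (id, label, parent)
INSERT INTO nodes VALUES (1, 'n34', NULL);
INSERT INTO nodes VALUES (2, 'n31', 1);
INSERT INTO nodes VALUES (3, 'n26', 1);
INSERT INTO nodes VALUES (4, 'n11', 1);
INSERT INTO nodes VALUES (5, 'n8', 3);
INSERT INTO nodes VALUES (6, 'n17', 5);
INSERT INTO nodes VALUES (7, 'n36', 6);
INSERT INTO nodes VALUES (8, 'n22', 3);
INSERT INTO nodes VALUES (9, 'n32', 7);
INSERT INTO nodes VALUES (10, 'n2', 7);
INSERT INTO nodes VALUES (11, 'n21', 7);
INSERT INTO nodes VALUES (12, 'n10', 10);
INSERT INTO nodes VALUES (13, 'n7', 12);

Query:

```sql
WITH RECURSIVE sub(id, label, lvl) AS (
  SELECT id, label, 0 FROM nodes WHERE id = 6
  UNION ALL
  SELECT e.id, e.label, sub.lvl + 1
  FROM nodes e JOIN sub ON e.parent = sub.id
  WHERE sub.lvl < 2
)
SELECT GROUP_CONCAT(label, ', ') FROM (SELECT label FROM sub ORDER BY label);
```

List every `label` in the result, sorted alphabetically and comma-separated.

n17, n2, n21, n32, n36

Base: id=6 (n17) at lvl 0.
Iteration 1: rows with parent in {6} -> n36 (id 7, lvl 1).
Iteration 2: rows with parent in {7} -> n32 (id 9, lvl 2), n2 (id 10, lvl 2), n21 (id 11, lvl 2).
Iteration 3: lvl < 2 fails for all current rows; recursion stops.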